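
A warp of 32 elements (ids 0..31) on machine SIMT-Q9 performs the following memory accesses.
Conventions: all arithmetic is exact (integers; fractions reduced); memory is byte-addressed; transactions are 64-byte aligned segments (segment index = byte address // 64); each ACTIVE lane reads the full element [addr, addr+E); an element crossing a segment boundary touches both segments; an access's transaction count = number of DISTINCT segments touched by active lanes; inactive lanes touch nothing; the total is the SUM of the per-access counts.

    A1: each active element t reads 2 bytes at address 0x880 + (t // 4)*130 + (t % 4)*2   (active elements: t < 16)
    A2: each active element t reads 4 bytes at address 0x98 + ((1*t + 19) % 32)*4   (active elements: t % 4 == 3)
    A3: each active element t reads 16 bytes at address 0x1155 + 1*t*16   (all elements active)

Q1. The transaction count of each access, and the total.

A1: 4 transactions
A2: 3 transactions
A3: 9 transactions

Answer: 4,3,9; total 16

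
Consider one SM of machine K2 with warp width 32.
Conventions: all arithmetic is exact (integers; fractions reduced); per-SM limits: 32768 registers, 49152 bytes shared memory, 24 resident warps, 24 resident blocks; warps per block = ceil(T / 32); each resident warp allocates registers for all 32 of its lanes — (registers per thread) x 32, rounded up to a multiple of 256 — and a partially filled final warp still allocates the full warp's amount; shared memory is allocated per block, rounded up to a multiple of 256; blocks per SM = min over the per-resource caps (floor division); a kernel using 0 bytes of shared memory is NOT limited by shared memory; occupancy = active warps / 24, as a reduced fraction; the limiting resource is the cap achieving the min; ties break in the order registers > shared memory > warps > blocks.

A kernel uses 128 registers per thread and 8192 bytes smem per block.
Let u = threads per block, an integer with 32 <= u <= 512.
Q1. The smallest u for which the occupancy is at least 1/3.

Answer: u = 33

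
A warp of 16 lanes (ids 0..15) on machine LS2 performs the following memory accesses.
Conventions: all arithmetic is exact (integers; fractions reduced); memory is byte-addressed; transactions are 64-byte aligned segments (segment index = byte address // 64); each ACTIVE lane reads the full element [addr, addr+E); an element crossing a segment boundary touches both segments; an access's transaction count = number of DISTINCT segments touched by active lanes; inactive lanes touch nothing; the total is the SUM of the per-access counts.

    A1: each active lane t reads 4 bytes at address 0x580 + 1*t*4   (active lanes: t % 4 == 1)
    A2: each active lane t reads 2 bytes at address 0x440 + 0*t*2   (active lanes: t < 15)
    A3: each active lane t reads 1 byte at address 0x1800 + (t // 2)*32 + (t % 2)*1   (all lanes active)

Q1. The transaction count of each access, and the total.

A1: 1 transaction
A2: 1 transaction
A3: 4 transactions

Answer: 1,1,4; total 6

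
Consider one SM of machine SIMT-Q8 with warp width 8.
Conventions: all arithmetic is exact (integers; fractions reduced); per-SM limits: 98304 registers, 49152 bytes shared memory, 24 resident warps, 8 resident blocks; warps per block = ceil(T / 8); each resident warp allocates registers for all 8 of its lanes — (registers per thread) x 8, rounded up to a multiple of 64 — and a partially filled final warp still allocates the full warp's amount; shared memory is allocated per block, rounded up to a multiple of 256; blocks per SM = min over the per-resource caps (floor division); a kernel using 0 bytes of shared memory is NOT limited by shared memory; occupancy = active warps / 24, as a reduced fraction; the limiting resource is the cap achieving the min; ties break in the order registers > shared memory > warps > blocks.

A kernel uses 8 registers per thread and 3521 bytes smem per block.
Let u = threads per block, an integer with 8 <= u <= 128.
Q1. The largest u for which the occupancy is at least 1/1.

Answer: u = 96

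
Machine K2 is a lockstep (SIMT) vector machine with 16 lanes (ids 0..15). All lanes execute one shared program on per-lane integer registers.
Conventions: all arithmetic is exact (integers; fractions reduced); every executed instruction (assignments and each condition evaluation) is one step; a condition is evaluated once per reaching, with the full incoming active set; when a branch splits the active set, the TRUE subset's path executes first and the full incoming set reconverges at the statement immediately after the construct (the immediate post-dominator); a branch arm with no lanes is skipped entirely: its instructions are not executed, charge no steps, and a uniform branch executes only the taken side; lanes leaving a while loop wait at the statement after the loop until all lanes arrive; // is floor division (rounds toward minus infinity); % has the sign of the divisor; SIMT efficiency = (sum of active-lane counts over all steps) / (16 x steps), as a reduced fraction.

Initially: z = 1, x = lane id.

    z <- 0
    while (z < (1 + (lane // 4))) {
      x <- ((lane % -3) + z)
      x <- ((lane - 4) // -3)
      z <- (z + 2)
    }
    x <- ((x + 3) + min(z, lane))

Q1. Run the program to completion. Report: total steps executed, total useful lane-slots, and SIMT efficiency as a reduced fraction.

Answer: 11 steps, 144 useful, 9/11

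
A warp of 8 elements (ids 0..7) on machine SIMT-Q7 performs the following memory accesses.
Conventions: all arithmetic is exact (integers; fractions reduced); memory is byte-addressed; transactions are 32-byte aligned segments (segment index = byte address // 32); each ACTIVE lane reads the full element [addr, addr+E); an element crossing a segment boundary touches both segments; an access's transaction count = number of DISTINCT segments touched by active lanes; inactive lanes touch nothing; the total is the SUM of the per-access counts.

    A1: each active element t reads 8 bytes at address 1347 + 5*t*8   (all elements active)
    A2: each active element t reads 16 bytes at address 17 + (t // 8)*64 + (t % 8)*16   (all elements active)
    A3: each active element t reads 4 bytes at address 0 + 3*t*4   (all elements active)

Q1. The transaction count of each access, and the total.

A1: 10 transactions
A2: 5 transactions
A3: 3 transactions

Answer: 10,5,3; total 18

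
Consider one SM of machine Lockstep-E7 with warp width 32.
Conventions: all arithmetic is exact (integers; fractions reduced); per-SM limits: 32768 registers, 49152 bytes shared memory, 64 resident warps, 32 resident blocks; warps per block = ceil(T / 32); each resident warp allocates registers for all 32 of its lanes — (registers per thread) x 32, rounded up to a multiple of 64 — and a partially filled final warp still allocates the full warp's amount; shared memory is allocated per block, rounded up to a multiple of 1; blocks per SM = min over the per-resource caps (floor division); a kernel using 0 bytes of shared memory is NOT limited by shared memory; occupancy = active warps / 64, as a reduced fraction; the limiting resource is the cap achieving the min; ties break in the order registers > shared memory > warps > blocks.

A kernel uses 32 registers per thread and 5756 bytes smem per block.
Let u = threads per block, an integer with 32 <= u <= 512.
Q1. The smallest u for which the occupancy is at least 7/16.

Answer: u = 97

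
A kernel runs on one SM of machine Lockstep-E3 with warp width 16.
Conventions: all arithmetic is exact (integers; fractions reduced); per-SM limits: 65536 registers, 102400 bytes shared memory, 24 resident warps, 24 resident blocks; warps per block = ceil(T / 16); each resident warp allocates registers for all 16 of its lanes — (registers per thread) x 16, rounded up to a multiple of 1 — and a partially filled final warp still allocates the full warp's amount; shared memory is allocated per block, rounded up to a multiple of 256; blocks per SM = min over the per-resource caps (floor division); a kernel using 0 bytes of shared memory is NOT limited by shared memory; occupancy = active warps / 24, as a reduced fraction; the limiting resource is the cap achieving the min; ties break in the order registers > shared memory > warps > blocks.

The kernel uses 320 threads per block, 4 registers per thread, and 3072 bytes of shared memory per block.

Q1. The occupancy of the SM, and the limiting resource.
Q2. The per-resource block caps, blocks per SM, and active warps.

Answer: occupancy 5/6, limited by warps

registers: 51 blocks
shared memory: 33 blocks
warps: 1 block
blocks: 24 blocks

Answer: 1 block, 20 active warps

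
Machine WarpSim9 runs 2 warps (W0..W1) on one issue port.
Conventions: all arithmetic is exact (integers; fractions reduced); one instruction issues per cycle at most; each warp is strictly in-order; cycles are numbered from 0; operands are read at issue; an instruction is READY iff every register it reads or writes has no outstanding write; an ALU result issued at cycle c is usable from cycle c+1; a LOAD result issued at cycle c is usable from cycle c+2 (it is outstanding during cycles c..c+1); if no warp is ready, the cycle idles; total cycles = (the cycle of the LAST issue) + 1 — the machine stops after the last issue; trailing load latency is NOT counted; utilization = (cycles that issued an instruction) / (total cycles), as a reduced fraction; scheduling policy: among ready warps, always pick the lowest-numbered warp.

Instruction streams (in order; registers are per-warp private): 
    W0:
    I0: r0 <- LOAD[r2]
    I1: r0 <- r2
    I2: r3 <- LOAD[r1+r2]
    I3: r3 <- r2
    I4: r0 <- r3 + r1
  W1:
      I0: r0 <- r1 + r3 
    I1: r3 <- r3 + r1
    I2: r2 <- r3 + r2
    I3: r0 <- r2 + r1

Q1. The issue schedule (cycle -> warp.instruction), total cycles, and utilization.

cycle 0: W0.I0
cycle 1: W1.I0
cycle 2: W0.I1
cycle 3: W0.I2
cycle 4: W1.I1
cycle 5: W0.I3
cycle 6: W0.I4
cycle 7: W1.I2
cycle 8: W1.I3

Answer: 9 cycles, utilization 1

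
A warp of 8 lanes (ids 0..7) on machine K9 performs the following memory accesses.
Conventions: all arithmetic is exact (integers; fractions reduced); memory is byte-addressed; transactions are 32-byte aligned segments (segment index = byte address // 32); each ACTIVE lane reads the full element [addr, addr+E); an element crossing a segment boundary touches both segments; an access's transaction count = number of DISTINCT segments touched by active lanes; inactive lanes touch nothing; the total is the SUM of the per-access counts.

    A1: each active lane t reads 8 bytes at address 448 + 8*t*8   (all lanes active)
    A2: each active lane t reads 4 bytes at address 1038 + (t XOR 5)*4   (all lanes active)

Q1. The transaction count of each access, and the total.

A1: 8 transactions
A2: 2 transactions

Answer: 8,2; total 10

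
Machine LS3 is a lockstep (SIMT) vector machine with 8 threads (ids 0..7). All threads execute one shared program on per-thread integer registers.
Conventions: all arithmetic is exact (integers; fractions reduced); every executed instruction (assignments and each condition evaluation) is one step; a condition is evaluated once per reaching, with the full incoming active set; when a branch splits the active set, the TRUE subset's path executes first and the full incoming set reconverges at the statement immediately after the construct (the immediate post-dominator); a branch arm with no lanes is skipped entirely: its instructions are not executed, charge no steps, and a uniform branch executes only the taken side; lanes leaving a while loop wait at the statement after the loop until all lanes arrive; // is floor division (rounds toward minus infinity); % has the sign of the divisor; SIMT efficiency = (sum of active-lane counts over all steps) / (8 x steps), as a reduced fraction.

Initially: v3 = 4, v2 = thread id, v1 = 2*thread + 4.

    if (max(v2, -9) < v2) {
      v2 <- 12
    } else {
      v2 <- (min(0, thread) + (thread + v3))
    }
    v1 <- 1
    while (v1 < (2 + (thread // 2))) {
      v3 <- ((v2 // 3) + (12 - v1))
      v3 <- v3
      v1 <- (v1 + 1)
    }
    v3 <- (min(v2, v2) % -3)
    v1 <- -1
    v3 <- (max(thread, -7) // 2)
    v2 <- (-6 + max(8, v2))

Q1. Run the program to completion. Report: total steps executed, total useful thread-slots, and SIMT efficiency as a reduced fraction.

Answer: 24 steps, 144 useful, 3/4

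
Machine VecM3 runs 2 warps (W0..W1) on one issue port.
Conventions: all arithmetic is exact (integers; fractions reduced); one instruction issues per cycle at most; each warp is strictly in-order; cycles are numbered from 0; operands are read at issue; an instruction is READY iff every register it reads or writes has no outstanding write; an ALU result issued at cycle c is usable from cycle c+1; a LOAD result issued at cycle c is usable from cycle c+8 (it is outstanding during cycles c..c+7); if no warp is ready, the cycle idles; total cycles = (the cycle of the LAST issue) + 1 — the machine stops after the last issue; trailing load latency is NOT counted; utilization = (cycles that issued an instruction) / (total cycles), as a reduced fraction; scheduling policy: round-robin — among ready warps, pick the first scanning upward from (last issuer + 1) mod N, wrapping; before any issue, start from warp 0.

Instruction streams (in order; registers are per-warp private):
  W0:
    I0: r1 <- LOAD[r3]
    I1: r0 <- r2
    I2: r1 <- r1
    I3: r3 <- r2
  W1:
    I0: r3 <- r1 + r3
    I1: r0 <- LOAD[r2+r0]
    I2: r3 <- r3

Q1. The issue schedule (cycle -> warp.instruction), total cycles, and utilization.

cycle 0: W0.I0
cycle 1: W1.I0
cycle 2: W0.I1
cycle 3: W1.I1
cycle 4: W1.I2
cycle 5: idle
cycle 6: idle
cycle 7: idle
cycle 8: W0.I2
cycle 9: W0.I3

Answer: 10 cycles, utilization 7/10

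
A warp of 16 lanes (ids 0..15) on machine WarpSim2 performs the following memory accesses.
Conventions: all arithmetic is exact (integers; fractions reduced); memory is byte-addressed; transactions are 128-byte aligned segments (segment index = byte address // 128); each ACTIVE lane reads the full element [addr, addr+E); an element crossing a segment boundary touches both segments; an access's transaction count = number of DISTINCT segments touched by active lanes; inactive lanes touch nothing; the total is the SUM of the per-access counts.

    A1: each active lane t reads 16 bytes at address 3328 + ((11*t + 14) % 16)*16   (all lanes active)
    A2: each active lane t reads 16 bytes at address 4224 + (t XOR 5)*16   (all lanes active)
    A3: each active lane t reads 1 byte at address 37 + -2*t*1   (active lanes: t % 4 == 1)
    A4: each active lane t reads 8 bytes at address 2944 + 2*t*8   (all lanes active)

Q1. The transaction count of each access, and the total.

A1: 2 transactions
A2: 2 transactions
A3: 1 transaction
A4: 2 transactions

Answer: 2,2,1,2; total 7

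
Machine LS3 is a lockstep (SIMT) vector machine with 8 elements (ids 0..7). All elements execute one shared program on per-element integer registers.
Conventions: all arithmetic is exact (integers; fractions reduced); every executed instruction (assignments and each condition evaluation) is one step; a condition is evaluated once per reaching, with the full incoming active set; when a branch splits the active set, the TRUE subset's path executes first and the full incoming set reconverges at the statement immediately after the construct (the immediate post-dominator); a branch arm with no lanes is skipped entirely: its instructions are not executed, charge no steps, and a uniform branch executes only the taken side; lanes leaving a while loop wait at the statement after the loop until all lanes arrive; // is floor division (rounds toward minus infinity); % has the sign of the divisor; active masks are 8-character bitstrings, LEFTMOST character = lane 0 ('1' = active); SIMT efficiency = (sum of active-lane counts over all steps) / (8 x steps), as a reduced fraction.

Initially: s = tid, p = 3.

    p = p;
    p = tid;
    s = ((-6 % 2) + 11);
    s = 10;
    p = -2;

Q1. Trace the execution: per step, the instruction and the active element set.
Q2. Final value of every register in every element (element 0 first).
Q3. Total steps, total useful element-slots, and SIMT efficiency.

step 0: p <- p                       11111111
step 1: p <- tid                     11111111
step 2: s <- ((-6 % 2) + 11)         11111111
step 3: s <- 10                      11111111
step 4: p <- -2                      11111111

Answer: 5 steps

s: 10,10,10,10,10,10,10,10
p: -2,-2,-2,-2,-2,-2,-2,-2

steps = 5; useful = 40; efficiency = 40/40 = 1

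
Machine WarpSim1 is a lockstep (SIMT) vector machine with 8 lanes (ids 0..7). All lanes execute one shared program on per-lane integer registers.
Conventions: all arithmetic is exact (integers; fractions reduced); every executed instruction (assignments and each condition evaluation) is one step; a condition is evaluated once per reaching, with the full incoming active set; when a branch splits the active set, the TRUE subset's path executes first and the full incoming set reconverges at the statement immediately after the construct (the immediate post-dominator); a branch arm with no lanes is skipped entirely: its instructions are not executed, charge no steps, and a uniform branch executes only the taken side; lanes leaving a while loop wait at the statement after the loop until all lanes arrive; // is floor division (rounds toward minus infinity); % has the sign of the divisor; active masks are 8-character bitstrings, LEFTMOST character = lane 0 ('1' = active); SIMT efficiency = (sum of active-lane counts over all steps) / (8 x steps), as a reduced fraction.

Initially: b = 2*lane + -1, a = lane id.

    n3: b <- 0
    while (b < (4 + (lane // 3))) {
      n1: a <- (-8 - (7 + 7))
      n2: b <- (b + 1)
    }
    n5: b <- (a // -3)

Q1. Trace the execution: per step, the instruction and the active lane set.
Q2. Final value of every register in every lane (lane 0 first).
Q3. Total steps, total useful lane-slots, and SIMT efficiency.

step 0: b <- 0                       11111111
step 1: eval (b < (4 + (lane // 3))) 11111111
step 2: a <- (-8 - (7 + 7))          11111111
step 3: b <- (b + 1)                 11111111
step 4: eval (b < (4 + (lane // 3))) 11111111
step 5: a <- (-8 - (7 + 7))          11111111
step 6: b <- (b + 1)                 11111111
step 7: eval (b < (4 + (lane // 3))) 11111111
step 8: a <- (-8 - (7 + 7))          11111111
step 9: b <- (b + 1)                 11111111
step 10: eval (b < (4 + (lane // 3))) 11111111
step 11: a <- (-8 - (7 + 7))          11111111
step 12: b <- (b + 1)                 11111111
step 13: eval (b < (4 + (lane // 3))) 11111111
step 14: a <- (-8 - (7 + 7))          00011111
step 15: b <- (b + 1)                 00011111
step 16: eval (b < (4 + (lane // 3))) 00011111
step 17: a <- (-8 - (7 + 7))          00000011
step 18: b <- (b + 1)                 00000011
step 19: eval (b < (4 + (lane // 3))) 00000011
step 20: b <- (a // -3)               11111111

Answer: 21 steps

b: 7,7,7,7,7,7,7,7
a: -22,-22,-22,-22,-22,-22,-22,-22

steps = 21; useful = 141; efficiency = 141/168 = 47/56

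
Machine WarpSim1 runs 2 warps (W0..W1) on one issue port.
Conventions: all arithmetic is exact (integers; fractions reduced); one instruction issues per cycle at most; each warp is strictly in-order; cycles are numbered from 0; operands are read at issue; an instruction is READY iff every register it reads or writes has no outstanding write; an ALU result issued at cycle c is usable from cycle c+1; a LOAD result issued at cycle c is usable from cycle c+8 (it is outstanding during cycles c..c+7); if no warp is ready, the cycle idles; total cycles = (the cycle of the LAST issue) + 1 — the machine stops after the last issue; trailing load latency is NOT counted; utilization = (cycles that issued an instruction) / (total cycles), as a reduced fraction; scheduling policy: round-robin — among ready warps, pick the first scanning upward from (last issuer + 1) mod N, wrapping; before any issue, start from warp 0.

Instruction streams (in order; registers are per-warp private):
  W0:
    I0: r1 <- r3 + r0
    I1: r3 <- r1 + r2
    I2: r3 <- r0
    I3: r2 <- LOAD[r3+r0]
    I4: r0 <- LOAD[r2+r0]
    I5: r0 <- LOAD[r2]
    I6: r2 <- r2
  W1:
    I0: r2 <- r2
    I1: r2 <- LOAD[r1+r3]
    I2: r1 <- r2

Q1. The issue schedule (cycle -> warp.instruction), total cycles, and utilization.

cycle 0: W0.I0
cycle 1: W1.I0
cycle 2: W0.I1
cycle 3: W1.I1
cycle 4: W0.I2
cycle 5: W0.I3
cycle 6: idle
cycle 7: idle
cycle 8: idle
cycle 9: idle
cycle 10: idle
cycle 11: W1.I2
cycle 12: idle
cycle 13: W0.I4
cycle 14: idle
cycle 15: idle
cycle 16: idle
cycle 17: idle
cycle 18: idle
cycle 19: idle
cycle 20: idle
cycle 21: W0.I5
cycle 22: W0.I6

Answer: 23 cycles, utilization 10/23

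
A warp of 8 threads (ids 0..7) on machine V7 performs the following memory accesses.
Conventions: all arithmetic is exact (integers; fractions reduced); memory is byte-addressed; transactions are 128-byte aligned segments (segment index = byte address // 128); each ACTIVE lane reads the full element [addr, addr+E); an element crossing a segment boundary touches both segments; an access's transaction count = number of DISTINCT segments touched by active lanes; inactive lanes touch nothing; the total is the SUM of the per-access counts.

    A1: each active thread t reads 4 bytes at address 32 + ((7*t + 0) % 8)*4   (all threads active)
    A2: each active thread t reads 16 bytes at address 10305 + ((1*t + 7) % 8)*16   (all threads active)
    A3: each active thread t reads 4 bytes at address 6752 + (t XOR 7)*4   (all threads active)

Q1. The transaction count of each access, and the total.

A1: 1 transaction
A2: 2 transactions
A3: 1 transaction

Answer: 1,2,1; total 4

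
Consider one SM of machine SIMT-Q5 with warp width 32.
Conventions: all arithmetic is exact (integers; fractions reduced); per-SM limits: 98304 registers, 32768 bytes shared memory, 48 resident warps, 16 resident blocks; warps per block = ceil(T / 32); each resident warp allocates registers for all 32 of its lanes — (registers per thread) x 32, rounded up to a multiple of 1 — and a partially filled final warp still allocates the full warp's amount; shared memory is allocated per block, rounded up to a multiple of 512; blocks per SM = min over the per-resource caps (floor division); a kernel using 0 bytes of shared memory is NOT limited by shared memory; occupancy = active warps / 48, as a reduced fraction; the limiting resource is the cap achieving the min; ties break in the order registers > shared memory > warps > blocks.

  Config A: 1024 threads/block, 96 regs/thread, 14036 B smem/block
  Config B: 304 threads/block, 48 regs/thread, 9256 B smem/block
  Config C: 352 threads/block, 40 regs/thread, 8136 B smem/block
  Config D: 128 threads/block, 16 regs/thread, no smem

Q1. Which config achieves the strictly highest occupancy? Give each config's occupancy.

occupancies: A 2/3, B 5/8, C 11/12, D 1

Answer: D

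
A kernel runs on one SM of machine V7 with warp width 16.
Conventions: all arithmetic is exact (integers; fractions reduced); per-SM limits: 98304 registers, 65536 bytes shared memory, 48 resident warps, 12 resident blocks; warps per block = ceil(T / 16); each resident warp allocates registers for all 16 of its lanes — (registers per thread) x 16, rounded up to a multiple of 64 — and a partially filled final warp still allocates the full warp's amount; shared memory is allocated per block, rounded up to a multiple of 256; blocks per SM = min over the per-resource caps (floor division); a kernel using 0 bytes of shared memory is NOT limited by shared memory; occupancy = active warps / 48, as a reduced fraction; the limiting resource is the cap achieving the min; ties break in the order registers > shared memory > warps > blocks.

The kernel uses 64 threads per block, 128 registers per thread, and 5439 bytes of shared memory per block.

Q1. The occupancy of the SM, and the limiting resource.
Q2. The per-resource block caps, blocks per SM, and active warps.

Answer: occupancy 11/12, limited by shared memory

registers: 12 blocks
shared memory: 11 blocks
warps: 12 blocks
blocks: 12 blocks

Answer: 11 blocks, 44 active warps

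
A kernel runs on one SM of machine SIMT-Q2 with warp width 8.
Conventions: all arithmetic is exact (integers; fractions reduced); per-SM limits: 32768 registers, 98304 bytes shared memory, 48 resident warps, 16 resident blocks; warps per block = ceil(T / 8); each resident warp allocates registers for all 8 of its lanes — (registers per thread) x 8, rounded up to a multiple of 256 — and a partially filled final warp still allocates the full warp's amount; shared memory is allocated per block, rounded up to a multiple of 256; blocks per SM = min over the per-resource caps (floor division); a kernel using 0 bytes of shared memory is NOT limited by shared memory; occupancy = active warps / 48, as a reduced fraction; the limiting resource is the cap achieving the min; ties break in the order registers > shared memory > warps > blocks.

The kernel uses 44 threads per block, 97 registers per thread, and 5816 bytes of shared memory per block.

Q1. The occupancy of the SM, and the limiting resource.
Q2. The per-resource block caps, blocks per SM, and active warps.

Answer: occupancy 5/8, limited by registers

registers: 5 blocks
shared memory: 16 blocks
warps: 8 blocks
blocks: 16 blocks

Answer: 5 blocks, 30 active warps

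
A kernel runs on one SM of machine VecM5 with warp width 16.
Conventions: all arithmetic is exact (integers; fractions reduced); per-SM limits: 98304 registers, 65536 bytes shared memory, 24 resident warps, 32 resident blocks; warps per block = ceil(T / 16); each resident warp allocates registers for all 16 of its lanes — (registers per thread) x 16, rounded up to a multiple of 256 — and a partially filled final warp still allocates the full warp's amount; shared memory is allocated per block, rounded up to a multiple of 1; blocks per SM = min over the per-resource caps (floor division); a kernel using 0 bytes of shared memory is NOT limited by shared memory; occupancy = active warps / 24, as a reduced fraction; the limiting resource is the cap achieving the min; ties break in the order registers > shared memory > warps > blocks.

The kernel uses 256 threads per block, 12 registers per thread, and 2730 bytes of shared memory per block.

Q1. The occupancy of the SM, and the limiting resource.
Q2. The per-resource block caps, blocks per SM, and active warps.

Answer: occupancy 2/3, limited by warps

registers: 24 blocks
shared memory: 24 blocks
warps: 1 block
blocks: 32 blocks

Answer: 1 block, 16 active warps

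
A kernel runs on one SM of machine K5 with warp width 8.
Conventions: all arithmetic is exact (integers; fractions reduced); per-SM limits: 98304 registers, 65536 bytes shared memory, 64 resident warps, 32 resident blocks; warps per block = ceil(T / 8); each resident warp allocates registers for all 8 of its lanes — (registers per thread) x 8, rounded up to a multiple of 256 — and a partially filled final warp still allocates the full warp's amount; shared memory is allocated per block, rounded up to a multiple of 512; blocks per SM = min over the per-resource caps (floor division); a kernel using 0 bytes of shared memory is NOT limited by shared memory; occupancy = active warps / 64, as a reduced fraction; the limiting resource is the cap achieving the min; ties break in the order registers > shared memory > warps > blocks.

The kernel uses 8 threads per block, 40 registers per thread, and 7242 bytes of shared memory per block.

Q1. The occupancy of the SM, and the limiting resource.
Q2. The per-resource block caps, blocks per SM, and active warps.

Answer: occupancy 1/8, limited by shared memory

registers: 192 blocks
shared memory: 8 blocks
warps: 64 blocks
blocks: 32 blocks

Answer: 8 blocks, 8 active warps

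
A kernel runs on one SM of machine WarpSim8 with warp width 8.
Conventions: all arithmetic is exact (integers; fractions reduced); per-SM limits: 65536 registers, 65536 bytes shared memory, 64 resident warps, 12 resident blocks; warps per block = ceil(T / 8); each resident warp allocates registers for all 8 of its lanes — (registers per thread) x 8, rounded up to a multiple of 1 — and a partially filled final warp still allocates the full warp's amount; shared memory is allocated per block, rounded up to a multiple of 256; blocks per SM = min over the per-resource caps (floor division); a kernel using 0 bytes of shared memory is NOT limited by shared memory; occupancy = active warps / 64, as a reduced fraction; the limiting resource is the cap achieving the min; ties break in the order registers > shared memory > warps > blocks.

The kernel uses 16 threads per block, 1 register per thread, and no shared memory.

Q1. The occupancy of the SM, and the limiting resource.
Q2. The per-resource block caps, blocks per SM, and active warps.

Answer: occupancy 3/8, limited by blocks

registers: 4096 blocks
shared memory: no limit (kernel uses none)
warps: 32 blocks
blocks: 12 blocks

Answer: 12 blocks, 24 active warps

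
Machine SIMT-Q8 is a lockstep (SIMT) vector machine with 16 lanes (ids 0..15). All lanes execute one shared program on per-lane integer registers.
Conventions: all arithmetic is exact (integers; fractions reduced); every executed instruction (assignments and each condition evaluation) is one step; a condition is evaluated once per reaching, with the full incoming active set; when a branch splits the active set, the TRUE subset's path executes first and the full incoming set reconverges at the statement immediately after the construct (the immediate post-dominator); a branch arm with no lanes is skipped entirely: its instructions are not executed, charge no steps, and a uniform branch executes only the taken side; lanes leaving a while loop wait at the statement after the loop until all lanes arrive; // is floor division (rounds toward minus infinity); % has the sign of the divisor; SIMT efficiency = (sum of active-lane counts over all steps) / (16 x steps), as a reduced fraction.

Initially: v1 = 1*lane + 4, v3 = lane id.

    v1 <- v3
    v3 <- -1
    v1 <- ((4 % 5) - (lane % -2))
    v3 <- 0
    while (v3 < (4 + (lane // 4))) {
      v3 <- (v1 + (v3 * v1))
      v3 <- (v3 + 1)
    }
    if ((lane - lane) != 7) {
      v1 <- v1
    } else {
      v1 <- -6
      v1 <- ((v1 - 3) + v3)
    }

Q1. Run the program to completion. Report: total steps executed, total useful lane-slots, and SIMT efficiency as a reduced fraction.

Answer: 13 steps, 178 useful, 89/104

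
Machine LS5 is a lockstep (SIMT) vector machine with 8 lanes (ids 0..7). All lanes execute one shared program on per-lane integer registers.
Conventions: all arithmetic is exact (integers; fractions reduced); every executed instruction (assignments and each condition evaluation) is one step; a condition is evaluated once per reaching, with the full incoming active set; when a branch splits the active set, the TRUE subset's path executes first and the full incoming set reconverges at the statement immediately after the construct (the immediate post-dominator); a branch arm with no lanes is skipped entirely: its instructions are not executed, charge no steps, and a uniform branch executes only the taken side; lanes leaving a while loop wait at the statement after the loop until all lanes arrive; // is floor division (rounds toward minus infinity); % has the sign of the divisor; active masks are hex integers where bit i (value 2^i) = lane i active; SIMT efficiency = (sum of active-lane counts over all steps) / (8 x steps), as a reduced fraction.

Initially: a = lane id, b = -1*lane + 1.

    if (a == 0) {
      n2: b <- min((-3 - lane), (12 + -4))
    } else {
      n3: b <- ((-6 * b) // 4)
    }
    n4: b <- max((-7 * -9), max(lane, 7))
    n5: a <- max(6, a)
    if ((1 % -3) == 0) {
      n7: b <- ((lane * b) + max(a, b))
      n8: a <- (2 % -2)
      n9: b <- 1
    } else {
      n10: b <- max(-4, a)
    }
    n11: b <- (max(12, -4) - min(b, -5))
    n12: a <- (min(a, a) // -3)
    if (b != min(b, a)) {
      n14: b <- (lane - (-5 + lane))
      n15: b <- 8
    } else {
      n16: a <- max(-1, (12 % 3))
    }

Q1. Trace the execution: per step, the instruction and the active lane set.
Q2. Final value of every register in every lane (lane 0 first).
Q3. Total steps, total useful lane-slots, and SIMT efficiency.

step 0: eval (a == 0)                0xff
step 1: b <- min((-3 - lane), (12 + -4)) 0x01
step 2: b <- ((-6 * b) // 4)         0xfe
step 3: b <- max((-7 * -9), max(lane, 7)) 0xff
step 4: a <- max(6, a)               0xff
step 5: eval ((1 % -3) == 0)         0xff
step 6: b <- max(-4, a)              0xff
step 7: b <- (max(12, -4) - min(b, -5)) 0xff
step 8: a <- (min(a, a) // -3)       0xff
step 9: eval (b != min(b, a))        0xff
step 10: b <- (lane - (-5 + lane))    0xff
step 11: b <- 8                       0xff

Answer: 12 steps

a: -2,-2,-2,-2,-2,-2,-2,-3
b: 8,8,8,8,8,8,8,8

steps = 12; useful = 88; efficiency = 88/96 = 11/12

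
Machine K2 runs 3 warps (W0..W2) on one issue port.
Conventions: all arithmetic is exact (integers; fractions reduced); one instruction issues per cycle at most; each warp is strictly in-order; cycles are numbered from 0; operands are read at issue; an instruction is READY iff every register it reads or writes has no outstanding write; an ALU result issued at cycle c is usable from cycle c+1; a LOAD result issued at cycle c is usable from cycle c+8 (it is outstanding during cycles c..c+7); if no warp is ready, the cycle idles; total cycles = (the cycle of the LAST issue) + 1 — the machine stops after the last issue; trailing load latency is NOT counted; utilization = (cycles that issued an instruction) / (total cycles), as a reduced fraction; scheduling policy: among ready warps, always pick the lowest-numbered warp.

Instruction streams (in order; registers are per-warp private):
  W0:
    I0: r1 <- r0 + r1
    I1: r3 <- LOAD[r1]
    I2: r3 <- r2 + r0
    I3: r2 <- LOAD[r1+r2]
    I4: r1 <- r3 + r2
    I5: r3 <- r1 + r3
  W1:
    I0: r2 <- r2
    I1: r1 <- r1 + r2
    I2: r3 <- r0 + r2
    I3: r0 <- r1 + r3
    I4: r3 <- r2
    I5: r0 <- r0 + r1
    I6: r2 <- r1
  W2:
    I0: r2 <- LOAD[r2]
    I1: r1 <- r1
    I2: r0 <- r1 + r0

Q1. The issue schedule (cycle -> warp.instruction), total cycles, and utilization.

cycle 0: W0.I0
cycle 1: W0.I1
cycle 2: W1.I0
cycle 3: W1.I1
cycle 4: W1.I2
cycle 5: W1.I3
cycle 6: W1.I4
cycle 7: W1.I5
cycle 8: W1.I6
cycle 9: W0.I2
cycle 10: W0.I3
cycle 11: W2.I0
cycle 12: W2.I1
cycle 13: W2.I2
cycle 14: idle
cycle 15: idle
cycle 16: idle
cycle 17: idle
cycle 18: W0.I4
cycle 19: W0.I5

Answer: 20 cycles, utilization 4/5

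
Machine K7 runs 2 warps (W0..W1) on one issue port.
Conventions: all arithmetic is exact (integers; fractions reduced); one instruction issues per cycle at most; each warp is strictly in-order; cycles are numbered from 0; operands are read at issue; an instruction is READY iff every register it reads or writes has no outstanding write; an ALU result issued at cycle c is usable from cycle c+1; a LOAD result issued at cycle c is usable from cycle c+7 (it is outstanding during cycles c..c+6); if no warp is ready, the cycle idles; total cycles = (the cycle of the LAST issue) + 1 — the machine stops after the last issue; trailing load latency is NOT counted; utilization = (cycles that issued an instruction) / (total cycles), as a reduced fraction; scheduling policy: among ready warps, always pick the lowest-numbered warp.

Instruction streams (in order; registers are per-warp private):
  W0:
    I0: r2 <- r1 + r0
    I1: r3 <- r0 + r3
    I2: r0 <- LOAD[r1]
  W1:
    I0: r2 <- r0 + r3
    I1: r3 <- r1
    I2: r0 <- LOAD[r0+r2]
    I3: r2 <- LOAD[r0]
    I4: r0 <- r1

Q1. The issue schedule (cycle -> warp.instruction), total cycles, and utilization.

cycle 0: W0.I0
cycle 1: W0.I1
cycle 2: W0.I2
cycle 3: W1.I0
cycle 4: W1.I1
cycle 5: W1.I2
cycle 6: idle
cycle 7: idle
cycle 8: idle
cycle 9: idle
cycle 10: idle
cycle 11: idle
cycle 12: W1.I3
cycle 13: W1.I4

Answer: 14 cycles, utilization 4/7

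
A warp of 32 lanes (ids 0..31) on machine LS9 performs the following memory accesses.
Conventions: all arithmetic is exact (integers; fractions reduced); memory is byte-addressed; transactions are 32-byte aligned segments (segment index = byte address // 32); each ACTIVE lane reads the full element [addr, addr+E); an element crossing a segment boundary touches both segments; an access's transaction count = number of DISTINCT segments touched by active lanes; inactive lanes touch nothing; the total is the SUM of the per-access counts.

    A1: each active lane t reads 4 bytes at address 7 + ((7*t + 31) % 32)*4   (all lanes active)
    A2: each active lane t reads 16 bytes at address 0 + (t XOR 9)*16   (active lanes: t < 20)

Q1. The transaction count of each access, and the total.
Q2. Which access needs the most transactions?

A1: 5 transactions
A2: 10 transactions

Answer: 5,10; total 15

Answer: A2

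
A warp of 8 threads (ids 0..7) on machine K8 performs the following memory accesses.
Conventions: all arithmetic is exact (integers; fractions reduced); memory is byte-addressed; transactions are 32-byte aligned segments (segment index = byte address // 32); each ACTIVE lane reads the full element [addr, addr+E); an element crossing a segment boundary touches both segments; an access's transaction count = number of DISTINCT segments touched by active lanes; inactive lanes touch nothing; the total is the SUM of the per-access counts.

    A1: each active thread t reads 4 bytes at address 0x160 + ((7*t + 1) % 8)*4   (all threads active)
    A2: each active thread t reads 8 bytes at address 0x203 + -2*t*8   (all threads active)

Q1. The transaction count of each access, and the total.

A1: 1 transaction
A2: 5 transactions

Answer: 1,5; total 6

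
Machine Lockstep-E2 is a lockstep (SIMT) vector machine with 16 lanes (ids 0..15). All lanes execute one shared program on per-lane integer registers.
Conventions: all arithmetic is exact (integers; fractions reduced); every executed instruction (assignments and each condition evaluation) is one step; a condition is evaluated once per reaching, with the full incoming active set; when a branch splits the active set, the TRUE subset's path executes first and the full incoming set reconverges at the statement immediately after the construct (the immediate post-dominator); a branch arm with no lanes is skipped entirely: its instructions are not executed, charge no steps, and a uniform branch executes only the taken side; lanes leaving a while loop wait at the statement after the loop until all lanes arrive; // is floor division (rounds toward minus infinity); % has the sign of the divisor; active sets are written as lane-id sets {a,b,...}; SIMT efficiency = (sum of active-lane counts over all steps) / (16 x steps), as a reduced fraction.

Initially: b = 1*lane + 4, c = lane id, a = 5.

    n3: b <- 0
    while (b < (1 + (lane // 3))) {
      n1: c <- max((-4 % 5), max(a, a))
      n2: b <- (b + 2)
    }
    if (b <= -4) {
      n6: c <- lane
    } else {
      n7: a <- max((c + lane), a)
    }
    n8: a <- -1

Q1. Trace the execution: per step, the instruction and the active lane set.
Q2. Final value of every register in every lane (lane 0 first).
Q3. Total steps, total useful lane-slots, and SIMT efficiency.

step 0: b <- 0                       {0,1,2,3,4,5,6,7,8,9,10,11,12,13,14,15}
step 1: eval (b < (1 + (lane // 3))) {0,1,2,3,4,5,6,7,8,9,10,11,12,13,14,15}
step 2: c <- max((-4 % 5), max(a, a)) {0,1,2,3,4,5,6,7,8,9,10,11,12,13,14,15}
step 3: b <- (b + 2)                 {0,1,2,3,4,5,6,7,8,9,10,11,12,13,14,15}
step 4: eval (b < (1 + (lane // 3))) {0,1,2,3,4,5,6,7,8,9,10,11,12,13,14,15}
step 5: c <- max((-4 % 5), max(a, a)) {6,7,8,9,10,11,12,13,14,15}
step 6: b <- (b + 2)                 {6,7,8,9,10,11,12,13,14,15}
step 7: eval (b < (1 + (lane // 3))) {6,7,8,9,10,11,12,13,14,15}
step 8: c <- max((-4 % 5), max(a, a)) {12,13,14,15}
step 9: b <- (b + 2)                 {12,13,14,15}
step 10: eval (b < (1 + (lane // 3))) {12,13,14,15}
step 11: eval (b <= -4)               {0,1,2,3,4,5,6,7,8,9,10,11,12,13,14,15}
step 12: a <- max((c + lane), a)      {0,1,2,3,4,5,6,7,8,9,10,11,12,13,14,15}
step 13: a <- -1                      {0,1,2,3,4,5,6,7,8,9,10,11,12,13,14,15}

Answer: 14 steps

b: 2,2,2,2,2,2,4,4,4,4,4,4,6,6,6,6
c: 5,5,5,5,5,5,5,5,5,5,5,5,5,5,5,5
a: -1,-1,-1,-1,-1,-1,-1,-1,-1,-1,-1,-1,-1,-1,-1,-1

steps = 14; useful = 170; efficiency = 170/224 = 85/112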